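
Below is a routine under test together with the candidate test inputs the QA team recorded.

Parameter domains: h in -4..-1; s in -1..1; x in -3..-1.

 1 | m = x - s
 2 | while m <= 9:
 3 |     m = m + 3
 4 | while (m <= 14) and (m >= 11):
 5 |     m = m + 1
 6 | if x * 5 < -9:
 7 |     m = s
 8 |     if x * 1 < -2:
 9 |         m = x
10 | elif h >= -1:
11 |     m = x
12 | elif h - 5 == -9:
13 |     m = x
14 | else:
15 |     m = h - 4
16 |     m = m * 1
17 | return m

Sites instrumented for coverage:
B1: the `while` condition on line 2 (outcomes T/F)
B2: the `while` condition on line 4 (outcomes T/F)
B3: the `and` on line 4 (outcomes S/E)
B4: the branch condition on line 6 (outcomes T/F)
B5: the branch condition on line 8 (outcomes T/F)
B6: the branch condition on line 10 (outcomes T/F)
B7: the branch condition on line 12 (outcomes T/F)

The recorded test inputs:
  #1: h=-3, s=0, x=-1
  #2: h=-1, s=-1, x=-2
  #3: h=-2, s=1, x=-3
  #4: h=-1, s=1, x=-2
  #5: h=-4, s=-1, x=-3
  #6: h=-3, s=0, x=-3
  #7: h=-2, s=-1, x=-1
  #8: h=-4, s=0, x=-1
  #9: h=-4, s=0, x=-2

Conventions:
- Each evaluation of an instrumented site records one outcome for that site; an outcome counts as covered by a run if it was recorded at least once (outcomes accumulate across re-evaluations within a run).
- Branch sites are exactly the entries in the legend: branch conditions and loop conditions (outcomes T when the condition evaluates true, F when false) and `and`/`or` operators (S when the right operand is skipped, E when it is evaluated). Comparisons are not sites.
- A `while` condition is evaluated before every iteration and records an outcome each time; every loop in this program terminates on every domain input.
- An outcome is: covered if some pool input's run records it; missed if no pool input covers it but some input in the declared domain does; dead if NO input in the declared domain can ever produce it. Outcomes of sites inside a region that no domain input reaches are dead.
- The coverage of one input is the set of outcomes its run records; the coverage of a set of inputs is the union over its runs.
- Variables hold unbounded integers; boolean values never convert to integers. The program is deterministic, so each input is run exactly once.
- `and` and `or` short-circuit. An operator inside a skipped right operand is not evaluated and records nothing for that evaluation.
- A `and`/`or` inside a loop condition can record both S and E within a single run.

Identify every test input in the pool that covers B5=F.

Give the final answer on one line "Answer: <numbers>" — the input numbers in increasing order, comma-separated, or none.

input #1 (h=-3, s=0, x=-1): does not produce B5=F
input #2 (h=-1, s=-1, x=-2): produces B5=F
input #3 (h=-2, s=1, x=-3): does not produce B5=F
input #4 (h=-1, s=1, x=-2): produces B5=F
input #5 (h=-4, s=-1, x=-3): does not produce B5=F
input #6 (h=-3, s=0, x=-3): does not produce B5=F
input #7 (h=-2, s=-1, x=-1): does not produce B5=F
input #8 (h=-4, s=0, x=-1): does not produce B5=F
input #9 (h=-4, s=0, x=-2): produces B5=F

Answer: 2, 4, 9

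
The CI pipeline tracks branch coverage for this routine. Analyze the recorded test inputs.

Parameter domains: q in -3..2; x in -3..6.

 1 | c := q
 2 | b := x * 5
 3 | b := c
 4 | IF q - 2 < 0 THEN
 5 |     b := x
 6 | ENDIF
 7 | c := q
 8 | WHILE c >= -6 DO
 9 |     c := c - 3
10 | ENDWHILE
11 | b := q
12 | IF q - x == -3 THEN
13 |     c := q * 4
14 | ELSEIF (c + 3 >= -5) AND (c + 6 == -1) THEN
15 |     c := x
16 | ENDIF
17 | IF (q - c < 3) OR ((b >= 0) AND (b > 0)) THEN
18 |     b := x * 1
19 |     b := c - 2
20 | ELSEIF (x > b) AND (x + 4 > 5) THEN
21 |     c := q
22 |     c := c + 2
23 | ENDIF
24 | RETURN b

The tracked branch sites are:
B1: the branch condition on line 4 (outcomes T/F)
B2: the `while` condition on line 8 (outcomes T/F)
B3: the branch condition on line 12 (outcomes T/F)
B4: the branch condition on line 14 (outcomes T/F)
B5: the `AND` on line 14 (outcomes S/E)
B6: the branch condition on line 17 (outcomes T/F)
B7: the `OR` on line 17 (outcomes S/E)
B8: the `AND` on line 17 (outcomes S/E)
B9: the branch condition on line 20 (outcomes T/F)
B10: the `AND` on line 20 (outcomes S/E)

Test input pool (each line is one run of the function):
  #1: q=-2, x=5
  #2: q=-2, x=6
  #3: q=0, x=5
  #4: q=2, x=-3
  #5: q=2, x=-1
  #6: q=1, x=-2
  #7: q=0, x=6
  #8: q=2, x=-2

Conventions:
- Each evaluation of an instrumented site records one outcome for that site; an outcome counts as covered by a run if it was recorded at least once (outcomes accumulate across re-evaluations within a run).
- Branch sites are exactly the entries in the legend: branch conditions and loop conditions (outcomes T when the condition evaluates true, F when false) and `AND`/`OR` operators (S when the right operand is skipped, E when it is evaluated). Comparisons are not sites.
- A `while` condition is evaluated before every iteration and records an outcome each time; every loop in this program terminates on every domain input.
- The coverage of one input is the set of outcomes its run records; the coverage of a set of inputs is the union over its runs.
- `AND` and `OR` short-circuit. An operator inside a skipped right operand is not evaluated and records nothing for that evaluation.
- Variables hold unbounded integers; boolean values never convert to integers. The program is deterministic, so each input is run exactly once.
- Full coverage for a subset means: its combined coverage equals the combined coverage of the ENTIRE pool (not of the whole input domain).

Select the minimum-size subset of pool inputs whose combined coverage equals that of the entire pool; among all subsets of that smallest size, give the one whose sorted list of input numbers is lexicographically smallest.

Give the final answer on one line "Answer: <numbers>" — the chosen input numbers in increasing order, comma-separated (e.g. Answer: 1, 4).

input #1, q=-2, x=5: events B1->T, B2->T, B2->T, B2->F, B3->F, B5->E, B4->F, B7->E, B8->S, B6->F, B10->E, B9->T; outcomes B1=T, B2=T, B2=F, B3=F, B4=F, B5=E, B6=F, B7=E, B8=S, B9=T, B10=E
input #2, q=-2, x=6: events B1->T, B2->T, B2->T, B2->F, B3->F, B5->E, B4->F, B7->E, B8->S, B6->F, B10->E, B9->T; outcomes B1=T, B2=T, B2=F, B3=F, B4=F, B5=E, B6=F, B7=E, B8=S, B9=T, B10=E
input #3, q=0, x=5: events B1->T, B2->T, B2->T, B2->T, B2->F, B3->F, B5->S, B4->F, B7->E, B8->E, B6->F, B10->E, B9->T; outcomes B1=T, B2=T, B2=F, B3=F, B4=F, B5=S, B6=F, B7=E, B8=E, B9=T, B10=E
input #4, q=2, x=-3: events B1->F, B2->T, B2->T, B2->T, B2->F, B3->F, B5->E, B4->T, B7->E, B8->E, B6->T; outcomes B1=F, B2=T, B2=F, B3=F, B4=T, B5=E, B6=T, B7=E, B8=E
input #5, q=2, x=-1: events B1->F, B2->T, B2->T, B2->T, B2->F, B3->F, B5->E, B4->T, B7->E, B8->E, B6->T; outcomes B1=F, B2=T, B2=F, B3=F, B4=T, B5=E, B6=T, B7=E, B8=E
input #6, q=1, x=-2: events B1->T, B2->T, B2->T, B2->T, B2->F, B3->F, B5->E, B4->F, B7->E, B8->E, B6->T; outcomes B1=T, B2=T, B2=F, B3=F, B4=F, B5=E, B6=T, B7=E, B8=E
input #7, q=0, x=6: events B1->T, B2->T, B2->T, B2->T, B2->F, B3->F, B5->S, B4->F, B7->E, B8->E, B6->F, B10->E, B9->T; outcomes B1=T, B2=T, B2=F, B3=F, B4=F, B5=S, B6=F, B7=E, B8=E, B9=T, B10=E
input #8, q=2, x=-2: events B1->F, B2->T, B2->T, B2->T, B2->F, B3->F, B5->E, B4->T, B7->E, B8->E, B6->T; outcomes B1=F, B2=T, B2=F, B3=F, B4=T, B5=E, B6=T, B7=E, B8=E
the full pool covers 16 outcomes: B1=T, B1=F, B2=T, B2=F, B3=F, B4=T, B4=F, B5=S, B5=E, B6=T, B6=F, B7=E, B8=S, B8=E, B9=T, B10=E
no size-1 subset reaches all 16 outcomes (best union: 11/16)
no size-2 subset reaches all 16 outcomes (best union: 15/16)
the canonical winner is {1, 3, 4}: size 3, full 16-outcome coverage, earliest index list among size-3 covers

Answer: 1, 3, 4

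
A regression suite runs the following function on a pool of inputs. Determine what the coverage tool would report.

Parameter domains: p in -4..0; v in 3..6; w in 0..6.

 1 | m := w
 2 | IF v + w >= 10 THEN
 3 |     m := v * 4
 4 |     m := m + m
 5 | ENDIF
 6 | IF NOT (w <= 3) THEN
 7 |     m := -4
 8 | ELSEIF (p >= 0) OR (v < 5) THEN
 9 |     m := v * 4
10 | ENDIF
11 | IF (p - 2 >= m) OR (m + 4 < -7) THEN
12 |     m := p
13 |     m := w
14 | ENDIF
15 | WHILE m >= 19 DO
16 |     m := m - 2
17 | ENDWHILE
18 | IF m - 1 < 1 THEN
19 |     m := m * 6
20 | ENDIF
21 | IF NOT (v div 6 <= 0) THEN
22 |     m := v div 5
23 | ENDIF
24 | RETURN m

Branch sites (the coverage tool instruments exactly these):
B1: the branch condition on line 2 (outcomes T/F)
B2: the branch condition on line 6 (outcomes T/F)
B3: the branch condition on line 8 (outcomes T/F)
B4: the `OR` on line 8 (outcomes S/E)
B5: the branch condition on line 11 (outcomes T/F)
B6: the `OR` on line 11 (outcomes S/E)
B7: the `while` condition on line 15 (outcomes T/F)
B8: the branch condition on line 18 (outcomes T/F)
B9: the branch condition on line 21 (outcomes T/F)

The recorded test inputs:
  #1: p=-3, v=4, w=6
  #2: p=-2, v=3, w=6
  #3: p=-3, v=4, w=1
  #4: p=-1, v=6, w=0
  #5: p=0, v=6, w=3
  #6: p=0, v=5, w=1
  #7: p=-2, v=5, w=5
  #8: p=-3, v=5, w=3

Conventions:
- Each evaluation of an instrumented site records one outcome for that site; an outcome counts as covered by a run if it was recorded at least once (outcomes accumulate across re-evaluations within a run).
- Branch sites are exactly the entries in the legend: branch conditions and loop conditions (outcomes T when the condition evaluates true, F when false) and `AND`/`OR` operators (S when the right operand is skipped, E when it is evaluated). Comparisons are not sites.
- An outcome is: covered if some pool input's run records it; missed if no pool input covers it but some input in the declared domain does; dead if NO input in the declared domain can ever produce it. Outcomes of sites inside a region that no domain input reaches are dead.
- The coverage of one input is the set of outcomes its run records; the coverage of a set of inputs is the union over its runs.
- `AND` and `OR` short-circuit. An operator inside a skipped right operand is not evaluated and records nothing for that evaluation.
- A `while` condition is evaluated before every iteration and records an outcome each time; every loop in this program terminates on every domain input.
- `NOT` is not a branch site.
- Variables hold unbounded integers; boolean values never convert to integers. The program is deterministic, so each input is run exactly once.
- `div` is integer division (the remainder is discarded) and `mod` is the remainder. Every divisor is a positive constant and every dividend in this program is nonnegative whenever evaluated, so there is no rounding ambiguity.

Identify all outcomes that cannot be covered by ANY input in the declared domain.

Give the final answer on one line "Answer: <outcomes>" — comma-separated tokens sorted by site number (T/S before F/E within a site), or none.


exhaustive pass over the 140-input domain:
  reachable outcomes have witnesses, e.g. B1=T (e.g. p=-4, v=4, w=6), B1=F (e.g. p=-4, v=3, w=0), B2=T (e.g. p=-4, v=3, w=4), B2=F (e.g. p=-4, v=3, w=0)
Answer: none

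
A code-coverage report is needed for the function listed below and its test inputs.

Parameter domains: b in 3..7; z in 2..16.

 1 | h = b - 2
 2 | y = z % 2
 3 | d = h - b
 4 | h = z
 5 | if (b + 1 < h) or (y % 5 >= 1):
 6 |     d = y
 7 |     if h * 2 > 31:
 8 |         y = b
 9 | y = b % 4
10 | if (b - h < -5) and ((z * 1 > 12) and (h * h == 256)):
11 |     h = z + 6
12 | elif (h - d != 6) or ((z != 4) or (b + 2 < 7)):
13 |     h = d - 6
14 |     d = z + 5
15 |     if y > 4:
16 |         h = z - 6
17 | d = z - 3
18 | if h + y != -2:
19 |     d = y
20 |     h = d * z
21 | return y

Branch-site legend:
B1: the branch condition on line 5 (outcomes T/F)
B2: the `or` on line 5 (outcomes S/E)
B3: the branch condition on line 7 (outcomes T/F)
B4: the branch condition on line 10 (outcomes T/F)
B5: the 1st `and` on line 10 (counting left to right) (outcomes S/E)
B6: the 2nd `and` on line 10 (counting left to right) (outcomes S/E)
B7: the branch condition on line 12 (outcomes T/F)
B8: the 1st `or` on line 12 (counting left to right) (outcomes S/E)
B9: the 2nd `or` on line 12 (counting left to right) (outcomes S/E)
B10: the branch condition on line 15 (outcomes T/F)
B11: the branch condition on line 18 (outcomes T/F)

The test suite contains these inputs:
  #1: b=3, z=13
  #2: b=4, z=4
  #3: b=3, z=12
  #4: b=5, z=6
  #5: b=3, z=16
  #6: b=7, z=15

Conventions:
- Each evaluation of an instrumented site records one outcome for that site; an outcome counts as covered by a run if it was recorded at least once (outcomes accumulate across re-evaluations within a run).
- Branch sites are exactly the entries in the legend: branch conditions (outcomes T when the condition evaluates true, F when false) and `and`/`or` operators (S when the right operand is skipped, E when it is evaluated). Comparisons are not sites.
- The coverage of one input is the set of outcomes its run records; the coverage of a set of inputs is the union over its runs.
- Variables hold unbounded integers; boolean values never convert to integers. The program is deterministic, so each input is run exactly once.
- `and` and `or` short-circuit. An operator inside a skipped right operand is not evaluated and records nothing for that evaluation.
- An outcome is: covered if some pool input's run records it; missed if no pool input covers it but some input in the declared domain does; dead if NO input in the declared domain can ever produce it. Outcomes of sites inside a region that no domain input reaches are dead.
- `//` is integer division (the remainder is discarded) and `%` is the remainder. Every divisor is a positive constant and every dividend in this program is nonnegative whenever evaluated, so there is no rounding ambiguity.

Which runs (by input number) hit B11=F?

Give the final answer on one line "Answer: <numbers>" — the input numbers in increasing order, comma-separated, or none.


input #1 (b=3, z=13): produces B11=F
input #2 (b=4, z=4): does not produce B11=F
input #3 (b=3, z=12): does not produce B11=F
input #4 (b=5, z=6): does not produce B11=F
input #5 (b=3, z=16): does not produce B11=F
input #6 (b=7, z=15): produces B11=F
Answer: 1, 6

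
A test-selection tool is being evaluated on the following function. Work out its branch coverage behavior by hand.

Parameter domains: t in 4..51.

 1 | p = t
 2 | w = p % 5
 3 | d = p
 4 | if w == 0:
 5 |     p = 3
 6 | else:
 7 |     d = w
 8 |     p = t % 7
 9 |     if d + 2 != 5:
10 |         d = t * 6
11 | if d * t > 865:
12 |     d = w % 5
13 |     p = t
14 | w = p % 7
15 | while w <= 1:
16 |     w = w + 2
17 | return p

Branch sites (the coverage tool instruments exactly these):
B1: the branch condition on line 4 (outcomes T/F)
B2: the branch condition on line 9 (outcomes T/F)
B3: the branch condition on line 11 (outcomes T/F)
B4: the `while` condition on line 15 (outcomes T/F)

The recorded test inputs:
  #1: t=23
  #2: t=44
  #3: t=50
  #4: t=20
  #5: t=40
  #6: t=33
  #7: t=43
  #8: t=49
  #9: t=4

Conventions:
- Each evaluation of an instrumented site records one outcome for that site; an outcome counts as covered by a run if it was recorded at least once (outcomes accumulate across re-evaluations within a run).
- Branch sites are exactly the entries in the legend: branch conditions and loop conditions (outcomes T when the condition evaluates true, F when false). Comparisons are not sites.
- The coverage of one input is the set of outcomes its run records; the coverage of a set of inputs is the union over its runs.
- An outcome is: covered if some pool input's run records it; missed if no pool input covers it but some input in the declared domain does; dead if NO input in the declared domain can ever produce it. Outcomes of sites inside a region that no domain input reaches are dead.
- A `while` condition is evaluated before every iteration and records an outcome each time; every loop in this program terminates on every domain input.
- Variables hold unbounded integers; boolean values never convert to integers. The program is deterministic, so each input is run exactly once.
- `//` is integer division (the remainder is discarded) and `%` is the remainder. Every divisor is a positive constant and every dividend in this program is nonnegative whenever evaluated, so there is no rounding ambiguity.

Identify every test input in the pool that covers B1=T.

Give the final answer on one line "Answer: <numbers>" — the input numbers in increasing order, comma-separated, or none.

input #1 (t=23): does not produce B1=T
input #2 (t=44): does not produce B1=T
input #3 (t=50): produces B1=T
input #4 (t=20): produces B1=T
input #5 (t=40): produces B1=T
input #6 (t=33): does not produce B1=T
input #7 (t=43): does not produce B1=T
input #8 (t=49): does not produce B1=T
input #9 (t=4): does not produce B1=T

Answer: 3, 4, 5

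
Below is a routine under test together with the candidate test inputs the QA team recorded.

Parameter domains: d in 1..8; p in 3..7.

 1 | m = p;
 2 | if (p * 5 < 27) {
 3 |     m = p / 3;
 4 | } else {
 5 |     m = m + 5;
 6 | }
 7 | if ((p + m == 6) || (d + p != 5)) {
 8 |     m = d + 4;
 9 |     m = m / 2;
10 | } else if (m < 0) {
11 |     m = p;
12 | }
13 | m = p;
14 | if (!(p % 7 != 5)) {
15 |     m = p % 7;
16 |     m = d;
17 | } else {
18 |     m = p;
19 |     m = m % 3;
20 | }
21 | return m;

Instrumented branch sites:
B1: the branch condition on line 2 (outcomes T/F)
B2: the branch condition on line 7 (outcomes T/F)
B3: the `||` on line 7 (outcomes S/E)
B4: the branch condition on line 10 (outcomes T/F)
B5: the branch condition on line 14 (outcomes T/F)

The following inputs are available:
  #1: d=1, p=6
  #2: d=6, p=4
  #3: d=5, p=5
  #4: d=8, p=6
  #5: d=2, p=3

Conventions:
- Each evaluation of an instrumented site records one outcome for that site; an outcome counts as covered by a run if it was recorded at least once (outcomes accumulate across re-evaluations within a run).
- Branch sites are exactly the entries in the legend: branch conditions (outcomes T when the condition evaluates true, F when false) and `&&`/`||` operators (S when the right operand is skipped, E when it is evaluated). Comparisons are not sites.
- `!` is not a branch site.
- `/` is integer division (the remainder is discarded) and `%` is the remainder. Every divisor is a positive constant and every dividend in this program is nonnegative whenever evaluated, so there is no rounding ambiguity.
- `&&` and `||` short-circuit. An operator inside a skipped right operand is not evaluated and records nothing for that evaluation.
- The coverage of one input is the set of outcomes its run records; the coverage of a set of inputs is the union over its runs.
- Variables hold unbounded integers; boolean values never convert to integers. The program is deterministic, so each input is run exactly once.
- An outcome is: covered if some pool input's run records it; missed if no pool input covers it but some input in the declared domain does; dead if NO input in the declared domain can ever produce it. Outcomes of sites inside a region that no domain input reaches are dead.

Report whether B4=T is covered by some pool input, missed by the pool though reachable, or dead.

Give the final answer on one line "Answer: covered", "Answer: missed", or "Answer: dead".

no pool input records B4=T
checking all 40 inputs in the declared domain: B4=T is never recorded -> dead

Answer: dead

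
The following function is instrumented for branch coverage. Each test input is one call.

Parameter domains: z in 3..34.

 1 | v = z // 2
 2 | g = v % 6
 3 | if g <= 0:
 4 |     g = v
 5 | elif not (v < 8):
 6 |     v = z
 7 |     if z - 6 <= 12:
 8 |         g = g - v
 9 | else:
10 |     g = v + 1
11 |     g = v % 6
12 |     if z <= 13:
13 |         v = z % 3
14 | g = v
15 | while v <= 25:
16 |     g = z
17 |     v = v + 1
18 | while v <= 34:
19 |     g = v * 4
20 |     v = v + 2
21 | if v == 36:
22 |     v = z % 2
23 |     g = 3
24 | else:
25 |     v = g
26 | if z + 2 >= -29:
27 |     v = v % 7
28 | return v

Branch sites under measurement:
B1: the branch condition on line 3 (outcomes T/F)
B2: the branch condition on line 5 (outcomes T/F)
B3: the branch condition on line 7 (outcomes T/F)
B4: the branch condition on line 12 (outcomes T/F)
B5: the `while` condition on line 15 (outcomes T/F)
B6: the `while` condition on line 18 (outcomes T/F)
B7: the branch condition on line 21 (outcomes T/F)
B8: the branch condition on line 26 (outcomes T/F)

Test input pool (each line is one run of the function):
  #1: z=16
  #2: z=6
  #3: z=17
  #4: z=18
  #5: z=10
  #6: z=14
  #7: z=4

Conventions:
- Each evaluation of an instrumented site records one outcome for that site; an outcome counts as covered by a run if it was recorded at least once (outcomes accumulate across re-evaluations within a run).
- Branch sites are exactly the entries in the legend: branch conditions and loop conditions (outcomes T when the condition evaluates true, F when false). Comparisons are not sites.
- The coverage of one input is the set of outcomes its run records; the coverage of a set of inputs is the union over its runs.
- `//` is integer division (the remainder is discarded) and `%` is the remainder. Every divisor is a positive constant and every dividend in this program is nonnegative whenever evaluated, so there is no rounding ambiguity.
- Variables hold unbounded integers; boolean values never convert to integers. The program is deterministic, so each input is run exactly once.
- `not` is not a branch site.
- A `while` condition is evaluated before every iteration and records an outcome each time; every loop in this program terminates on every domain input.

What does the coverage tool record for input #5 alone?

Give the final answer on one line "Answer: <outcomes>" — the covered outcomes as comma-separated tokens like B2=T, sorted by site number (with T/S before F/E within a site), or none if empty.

Event log for input #5 (z=10):
  B1->F, B2->F, B4->T, B5->T, B5->T, B5->T, B5->T, B5->T, B5->T, B5->T
  B5->T, B5->T, B5->T, B5->T, B5->T, B5->T, B5->T, B5->T, B5->T, B5->T
  B5->T, B5->T, B5->T, B5->T, B5->T, B5->T, B5->T, B5->T, B5->F, B6->T
  B6->T, B6->T, B6->T, B6->T, B6->F, B7->T, B8->T
distinct outcomes covered: B1=F, B2=F, B4=T, B5=T, B5=F, B6=T, B6=F, B7=T, B8=T

Answer: B1=F, B2=F, B4=T, B5=T, B5=F, B6=T, B6=F, B7=T, B8=T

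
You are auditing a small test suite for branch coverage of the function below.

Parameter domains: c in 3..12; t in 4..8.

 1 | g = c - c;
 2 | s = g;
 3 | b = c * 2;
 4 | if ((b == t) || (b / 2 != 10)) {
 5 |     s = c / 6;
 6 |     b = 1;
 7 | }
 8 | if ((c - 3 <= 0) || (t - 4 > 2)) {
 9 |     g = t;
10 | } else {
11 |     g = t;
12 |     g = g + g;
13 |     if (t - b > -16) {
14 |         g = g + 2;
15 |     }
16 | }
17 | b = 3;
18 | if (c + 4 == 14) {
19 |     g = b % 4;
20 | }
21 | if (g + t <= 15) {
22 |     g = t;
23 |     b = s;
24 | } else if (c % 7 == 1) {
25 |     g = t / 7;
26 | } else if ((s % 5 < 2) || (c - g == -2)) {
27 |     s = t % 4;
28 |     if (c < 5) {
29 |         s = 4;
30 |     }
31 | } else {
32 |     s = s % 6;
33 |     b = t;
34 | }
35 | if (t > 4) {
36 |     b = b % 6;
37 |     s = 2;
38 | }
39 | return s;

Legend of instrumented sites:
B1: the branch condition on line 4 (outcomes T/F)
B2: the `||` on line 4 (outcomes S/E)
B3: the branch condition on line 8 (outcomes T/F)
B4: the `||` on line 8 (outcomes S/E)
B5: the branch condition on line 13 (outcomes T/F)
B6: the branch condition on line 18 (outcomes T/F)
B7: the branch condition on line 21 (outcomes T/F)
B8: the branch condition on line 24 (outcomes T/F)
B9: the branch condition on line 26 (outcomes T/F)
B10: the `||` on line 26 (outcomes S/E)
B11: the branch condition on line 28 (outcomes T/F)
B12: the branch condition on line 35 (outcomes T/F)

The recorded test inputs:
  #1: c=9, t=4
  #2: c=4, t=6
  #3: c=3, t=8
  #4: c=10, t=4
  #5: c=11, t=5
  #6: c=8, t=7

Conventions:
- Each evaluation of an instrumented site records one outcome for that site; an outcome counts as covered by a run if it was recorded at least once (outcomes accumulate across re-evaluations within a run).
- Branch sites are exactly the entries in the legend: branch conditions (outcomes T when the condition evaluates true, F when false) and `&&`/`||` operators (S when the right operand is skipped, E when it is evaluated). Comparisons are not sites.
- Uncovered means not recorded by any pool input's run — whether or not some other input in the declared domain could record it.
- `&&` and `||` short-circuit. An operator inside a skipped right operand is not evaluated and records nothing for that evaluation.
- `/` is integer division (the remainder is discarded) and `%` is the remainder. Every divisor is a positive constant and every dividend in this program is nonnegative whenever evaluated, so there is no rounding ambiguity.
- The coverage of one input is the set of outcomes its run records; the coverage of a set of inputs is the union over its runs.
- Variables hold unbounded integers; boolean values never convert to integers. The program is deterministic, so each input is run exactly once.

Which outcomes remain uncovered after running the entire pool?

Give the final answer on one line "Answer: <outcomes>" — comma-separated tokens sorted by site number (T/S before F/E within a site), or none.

#1 (c=9, t=4) -> B2->E, B1->T, B4->E, B3->F, B5->T, B6->F, B7->T, B12->F; covered: B1=T, B2=E, B3=F, B4=E, B5=T, B6=F, B7=T, B12=F
#2 (c=4, t=6) -> B2->E, B1->T, B4->E, B3->F, B5->T, B6->F, B7->F, B8->F, B10->S, B9->T, B11->T, B12->T; covered: B1=T, B2=E, B3=F, B4=E, B5=T, B6=F, B7=F, B8=F, B9=T, B10=S, B11=T, B12=T
#3 (c=3, t=8) -> B2->E, B1->T, B4->S, B3->T, B6->F, B7->F, B8->F, B10->S, B9->T, B11->T, B12->T; covered: B1=T, B2=E, B3=T, B4=S, B6=F, B7=F, B8=F, B9=T, B10=S, B11=T, B12=T
#4 (c=10, t=4) -> B2->E, B1->F, B4->E, B3->F, B5->F, B6->T, B7->T, B12->F; covered: B1=F, B2=E, B3=F, B4=E, B5=F, B6=T, B7=T, B12=F
#5 (c=11, t=5) -> B2->E, B1->T, B4->E, B3->F, B5->T, B6->F, B7->F, B8->F, B10->S, B9->T, B11->F, B12->T; covered: B1=T, B2=E, B3=F, B4=E, B5=T, B6=F, B7=F, B8=F, B9=T, B10=S, B11=F, B12=T
#6 (c=8, t=7) -> B2->E, B1->T, B4->E, B3->T, B6->F, B7->T, B12->T; covered: B1=T, B2=E, B3=T, B4=E, B6=F, B7=T, B12=T
union over the pool: B1=T, B1=F, B2=E, B3=T, B3=F, B4=S, B4=E, B5=T, B5=F, B6=T, B6=F, B7=T, B7=F, B8=F, B9=T, B10=S, B11=T, B11=F, B12=T, B12=F
uncovered (4 of 24): B2=S, B8=T, B9=F, B10=E

Answer: B2=S, B8=T, B9=F, B10=E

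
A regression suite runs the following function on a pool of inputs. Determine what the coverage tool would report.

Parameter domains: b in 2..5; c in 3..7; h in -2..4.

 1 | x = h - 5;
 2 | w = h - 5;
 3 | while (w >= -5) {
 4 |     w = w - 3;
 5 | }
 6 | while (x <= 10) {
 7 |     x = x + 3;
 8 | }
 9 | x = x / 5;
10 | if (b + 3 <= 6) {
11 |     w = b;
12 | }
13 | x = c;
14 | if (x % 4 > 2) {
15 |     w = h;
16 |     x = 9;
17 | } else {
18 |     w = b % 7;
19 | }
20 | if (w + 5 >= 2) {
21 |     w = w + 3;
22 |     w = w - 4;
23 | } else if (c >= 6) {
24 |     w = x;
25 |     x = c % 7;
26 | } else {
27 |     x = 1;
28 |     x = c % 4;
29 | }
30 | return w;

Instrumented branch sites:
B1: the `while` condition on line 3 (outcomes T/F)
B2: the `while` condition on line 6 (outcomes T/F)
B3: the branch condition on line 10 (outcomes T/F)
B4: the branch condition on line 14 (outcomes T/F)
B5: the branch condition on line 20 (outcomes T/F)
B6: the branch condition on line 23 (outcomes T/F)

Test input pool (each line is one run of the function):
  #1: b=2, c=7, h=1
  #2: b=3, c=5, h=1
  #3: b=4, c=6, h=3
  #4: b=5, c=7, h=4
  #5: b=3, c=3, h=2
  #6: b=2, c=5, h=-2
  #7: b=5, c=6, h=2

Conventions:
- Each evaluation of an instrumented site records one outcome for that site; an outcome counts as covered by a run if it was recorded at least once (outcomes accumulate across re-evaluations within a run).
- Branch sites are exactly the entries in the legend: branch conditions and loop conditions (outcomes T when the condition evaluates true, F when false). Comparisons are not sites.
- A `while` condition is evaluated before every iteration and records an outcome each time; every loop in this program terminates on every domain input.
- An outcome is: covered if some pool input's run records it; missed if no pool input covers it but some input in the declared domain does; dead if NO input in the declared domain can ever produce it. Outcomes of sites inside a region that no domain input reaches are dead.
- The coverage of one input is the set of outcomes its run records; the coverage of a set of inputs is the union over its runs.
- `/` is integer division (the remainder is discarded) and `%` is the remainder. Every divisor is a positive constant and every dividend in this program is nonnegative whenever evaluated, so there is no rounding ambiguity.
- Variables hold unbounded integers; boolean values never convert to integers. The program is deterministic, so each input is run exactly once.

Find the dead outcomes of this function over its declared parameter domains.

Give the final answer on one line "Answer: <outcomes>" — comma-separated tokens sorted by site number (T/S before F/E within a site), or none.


running all 140 domain inputs and tallying outcomes:
  B5=F: never recorded by any domain input -> dead
  B6=T: never recorded by any domain input -> dead
  B6=F: never recorded by any domain input -> dead
  reachable outcomes have witnesses, e.g. B1=T (e.g. b=2, c=3, h=0), B1=F (e.g. b=2, c=3, h=-2), B2=T (e.g. b=2, c=3, h=-2), B2=F (e.g. b=2, c=3, h=-2)
Answer: B5=F, B6=T, B6=F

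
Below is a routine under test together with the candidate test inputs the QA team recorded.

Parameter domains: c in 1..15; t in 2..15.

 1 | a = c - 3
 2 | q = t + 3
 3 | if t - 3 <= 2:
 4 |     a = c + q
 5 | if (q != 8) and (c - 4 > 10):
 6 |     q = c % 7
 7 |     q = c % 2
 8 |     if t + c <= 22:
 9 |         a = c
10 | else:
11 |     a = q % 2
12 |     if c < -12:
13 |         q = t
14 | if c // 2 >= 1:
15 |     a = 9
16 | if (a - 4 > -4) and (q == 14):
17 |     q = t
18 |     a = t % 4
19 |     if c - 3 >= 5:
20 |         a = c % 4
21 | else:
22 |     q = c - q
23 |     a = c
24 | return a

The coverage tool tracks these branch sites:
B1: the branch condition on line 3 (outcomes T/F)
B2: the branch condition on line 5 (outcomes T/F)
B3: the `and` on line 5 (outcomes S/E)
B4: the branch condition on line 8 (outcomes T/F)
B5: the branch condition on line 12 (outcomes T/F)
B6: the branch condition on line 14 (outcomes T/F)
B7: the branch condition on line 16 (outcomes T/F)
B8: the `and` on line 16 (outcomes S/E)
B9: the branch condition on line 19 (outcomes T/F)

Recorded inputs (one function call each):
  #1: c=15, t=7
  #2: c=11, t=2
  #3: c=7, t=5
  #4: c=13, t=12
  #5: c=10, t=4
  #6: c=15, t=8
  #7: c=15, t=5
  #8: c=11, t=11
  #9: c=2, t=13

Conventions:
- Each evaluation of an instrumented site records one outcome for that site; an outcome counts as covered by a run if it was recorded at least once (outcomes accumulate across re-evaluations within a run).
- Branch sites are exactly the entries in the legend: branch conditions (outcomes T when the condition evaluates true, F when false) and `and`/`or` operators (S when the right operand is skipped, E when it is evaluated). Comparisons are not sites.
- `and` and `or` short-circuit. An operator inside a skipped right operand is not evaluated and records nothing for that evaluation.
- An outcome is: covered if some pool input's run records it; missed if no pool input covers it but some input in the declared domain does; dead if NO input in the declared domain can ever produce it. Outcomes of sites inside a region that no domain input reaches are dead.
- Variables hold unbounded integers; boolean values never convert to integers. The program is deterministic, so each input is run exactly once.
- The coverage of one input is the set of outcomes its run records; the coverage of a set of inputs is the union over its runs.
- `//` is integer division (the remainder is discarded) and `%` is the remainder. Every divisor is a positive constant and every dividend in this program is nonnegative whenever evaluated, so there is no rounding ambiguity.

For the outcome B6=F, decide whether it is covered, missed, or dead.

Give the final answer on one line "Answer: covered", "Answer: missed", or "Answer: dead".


no pool input records B6=F
but domain input (c=1, t=2) does record it -> reachable, so missed
Answer: missed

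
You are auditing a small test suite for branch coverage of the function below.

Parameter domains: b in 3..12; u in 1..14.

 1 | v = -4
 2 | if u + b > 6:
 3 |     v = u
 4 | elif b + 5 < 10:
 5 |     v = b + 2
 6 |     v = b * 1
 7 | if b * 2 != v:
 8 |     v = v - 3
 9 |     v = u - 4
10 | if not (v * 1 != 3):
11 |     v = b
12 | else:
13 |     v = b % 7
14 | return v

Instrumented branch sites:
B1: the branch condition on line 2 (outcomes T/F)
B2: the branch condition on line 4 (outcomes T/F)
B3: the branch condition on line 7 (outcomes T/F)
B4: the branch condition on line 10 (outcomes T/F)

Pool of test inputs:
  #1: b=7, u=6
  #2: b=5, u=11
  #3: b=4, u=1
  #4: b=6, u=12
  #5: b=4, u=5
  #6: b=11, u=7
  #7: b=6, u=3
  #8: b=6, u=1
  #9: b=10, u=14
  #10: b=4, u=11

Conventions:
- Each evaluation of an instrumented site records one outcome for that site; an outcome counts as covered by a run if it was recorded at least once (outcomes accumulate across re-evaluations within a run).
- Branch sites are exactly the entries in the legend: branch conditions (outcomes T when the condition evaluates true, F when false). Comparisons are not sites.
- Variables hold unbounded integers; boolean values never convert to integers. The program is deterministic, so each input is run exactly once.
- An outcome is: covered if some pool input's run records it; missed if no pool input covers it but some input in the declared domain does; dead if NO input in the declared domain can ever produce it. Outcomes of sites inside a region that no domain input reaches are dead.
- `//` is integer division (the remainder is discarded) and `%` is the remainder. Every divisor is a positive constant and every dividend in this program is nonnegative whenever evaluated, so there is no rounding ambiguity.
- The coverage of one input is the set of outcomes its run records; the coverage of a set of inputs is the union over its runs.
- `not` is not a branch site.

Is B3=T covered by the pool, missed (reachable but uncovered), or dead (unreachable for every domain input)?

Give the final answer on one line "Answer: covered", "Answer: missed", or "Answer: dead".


B3=T is recorded by pool input(s) 1, 2, 3, 5, 6, 7, 8, 9, 10 -> covered
Answer: covered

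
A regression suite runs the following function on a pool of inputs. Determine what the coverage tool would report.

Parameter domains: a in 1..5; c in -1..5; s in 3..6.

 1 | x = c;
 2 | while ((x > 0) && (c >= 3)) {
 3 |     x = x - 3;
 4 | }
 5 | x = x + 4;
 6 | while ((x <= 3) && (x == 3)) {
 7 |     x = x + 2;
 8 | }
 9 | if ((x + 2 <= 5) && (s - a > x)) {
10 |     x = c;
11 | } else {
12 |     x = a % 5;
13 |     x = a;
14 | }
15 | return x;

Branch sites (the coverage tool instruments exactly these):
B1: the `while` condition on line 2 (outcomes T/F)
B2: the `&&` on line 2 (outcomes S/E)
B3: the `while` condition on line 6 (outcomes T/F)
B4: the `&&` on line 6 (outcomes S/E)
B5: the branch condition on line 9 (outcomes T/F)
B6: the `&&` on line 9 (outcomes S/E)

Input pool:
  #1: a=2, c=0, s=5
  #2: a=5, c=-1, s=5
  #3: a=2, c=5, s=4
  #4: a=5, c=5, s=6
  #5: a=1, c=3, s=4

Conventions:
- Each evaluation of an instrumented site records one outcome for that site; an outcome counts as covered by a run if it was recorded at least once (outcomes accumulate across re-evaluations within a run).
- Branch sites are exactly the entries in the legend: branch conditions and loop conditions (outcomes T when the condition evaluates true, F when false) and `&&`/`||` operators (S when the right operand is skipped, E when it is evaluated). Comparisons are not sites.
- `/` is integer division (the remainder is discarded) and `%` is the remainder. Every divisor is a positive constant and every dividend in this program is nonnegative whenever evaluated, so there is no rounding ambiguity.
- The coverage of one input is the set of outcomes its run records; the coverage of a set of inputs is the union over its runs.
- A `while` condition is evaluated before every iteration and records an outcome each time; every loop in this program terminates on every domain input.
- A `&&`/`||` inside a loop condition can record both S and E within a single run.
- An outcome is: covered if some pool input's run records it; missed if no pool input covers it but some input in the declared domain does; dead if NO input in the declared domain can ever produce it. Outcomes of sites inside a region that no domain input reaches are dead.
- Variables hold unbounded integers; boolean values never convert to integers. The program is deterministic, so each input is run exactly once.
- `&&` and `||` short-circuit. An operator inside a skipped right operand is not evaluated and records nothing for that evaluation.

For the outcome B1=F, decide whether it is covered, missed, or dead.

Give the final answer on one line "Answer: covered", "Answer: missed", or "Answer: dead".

B1=F is recorded by pool input(s) 1, 2, 3, 4, 5 -> covered

Answer: covered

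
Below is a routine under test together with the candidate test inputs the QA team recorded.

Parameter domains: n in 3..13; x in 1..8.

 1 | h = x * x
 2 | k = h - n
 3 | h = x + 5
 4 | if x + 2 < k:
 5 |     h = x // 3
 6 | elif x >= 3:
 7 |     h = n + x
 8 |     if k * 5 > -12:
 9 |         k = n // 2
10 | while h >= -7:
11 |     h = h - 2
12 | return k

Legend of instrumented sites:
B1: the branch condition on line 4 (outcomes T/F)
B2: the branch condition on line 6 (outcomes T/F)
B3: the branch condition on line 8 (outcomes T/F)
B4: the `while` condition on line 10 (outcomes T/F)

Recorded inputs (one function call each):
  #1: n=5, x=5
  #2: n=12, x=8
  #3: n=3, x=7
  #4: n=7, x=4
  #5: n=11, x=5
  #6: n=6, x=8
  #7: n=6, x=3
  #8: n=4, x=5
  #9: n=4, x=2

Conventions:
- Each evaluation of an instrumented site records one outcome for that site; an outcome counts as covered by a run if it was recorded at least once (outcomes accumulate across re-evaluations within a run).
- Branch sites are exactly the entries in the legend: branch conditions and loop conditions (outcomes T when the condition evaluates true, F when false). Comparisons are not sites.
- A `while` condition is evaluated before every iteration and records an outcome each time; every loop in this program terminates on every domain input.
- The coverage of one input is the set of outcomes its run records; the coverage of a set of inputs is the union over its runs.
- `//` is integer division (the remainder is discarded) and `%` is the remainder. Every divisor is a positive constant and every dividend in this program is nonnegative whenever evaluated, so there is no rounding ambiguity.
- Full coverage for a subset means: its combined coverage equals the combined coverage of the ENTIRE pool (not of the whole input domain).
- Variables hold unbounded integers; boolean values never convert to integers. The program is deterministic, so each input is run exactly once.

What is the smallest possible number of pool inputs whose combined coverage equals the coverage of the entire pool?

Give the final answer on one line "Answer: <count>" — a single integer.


test 1 (n=5, x=5) fires B1->T, B4->T, B4->T, B4->T, B4->T, B4->T, B4->F; hits B1=T, B4=T, B4=F
test 2 (n=12, x=8) fires B1->T, B4->T, B4->T, B4->T, B4->T, B4->T, B4->F; hits B1=T, B4=T, B4=F
test 3 (n=3, x=7) fires B1->T, B4->T, B4->T, B4->T, B4->T, B4->T, B4->F; hits B1=T, B4=T, B4=F
test 4 (n=7, x=4) fires B1->T, B4->T, B4->T, B4->T, B4->T, B4->T, B4->F; hits B1=T, B4=T, B4=F
test 5 (n=11, x=5) fires B1->T, B4->T, B4->T, B4->T, B4->T, B4->T, B4->F; hits B1=T, B4=T, B4=F
test 6 (n=6, x=8) fires B1->T, B4->T, B4->T, B4->T, B4->T, B4->T, B4->F; hits B1=T, B4=T, B4=F
test 7 (n=6, x=3) fires B1->F, B2->T, B3->T, B4->T, B4->T, B4->T, B4->T, B4->T, B4->T, B4->T, B4->T, B4->T, B4->F; hits B1=F, B2=T, B3=T, B4=T, B4=F
test 8 (n=4, x=5) fires B1->T, B4->T, B4->T, B4->T, B4->T, B4->T, B4->F; hits B1=T, B4=T, B4=F
test 9 (n=4, x=2) fires B1->F, B2->F, B4->T, B4->T, B4->T, B4->T, B4->T, B4->T, B4->T, B4->T, B4->F; hits B1=F, B2=F, B4=T, B4=F
pool-wide coverage (7 outcomes): B1=T, B1=F, B2=T, B2=F, B3=T, B4=T, B4=F
no size-1 subset reaches all 7 outcomes (best union: 5/7)
no size-2 subset reaches all 7 outcomes (best union: 6/7)
at size 3, {1, 7, 9} reaches all 7 outcomes; every lexicographically earlier size-3 subset fails
Answer: 3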